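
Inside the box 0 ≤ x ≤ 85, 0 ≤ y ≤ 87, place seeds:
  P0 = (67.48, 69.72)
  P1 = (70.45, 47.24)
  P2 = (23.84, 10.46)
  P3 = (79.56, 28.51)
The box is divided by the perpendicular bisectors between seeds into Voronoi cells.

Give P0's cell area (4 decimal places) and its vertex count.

1. box [0,85]×[0,87]: [(0, 0) (85, 0) (85, 87) (0, 87)]
2. ⊥bis P0·P1 via (68.965,58.48): [(0, 49.3685) (85, 60.5985) (85, 87) (0, 87)]  |A|=2721.4015
3. ⊥bis P0·P2 via (45.66,40.09): [(0, 73.7147) (28.0314, 53.072) (85, 60.5985) (85, 87) (0, 87)]  |A|=2380.1718
4. ⊥bis P0·P3 via (73.52,49.115): [(0, 73.7147) (28.0314, 53.072) (85, 60.5985) (85, 87) (0, 87)]  |A|=2380.1718
5. canonical 5-gon: [(0, 73.7147) (28.0314, 53.072) (85, 60.5985) (85, 87) (0, 87)]
6. shoelace: 2380.1718

Area of P0's cell: 2380.1718 (5 vertices)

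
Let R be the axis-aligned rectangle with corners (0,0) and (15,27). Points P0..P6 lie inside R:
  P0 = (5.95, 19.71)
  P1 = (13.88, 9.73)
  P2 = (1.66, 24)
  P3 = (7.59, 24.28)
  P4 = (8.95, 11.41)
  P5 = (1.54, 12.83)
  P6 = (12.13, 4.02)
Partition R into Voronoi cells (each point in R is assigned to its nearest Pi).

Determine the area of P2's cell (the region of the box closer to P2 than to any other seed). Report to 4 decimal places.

1. box [0,15]×[0,27]: [(0, 0) (15, 0) (15, 27) (0, 27)]
2. ⊥bis P2·P0 via (3.805,21.855): [(0, 18.05) (8.95, 27) (0, 27)]  |A|=40.0513
3. ⊥bis P2·P1 via (7.77,16.865): [(0, 18.05) (8.95, 27) (0, 27)]  |A|=40.0513
4. ⊥bis P2·P3 via (4.625,24.14): [(0, 18.05) (4.6911, 22.7411) (4.49, 27) (0, 27)]  |A|=30.5537
5. ⊥bis P2·P4 via (5.305,17.705): [(0, 18.05) (4.6911, 22.7411) (4.49, 27) (0, 27)]  |A|=30.5537
6. ⊥bis P2·P5 via (1.6,18.415): [(0, 18.4322) (0.3781, 18.4281) (4.6911, 22.7411) (4.49, 27) (0, 27)]  |A|=30.4815
7. ⊥bis P2·P6 via (6.895,14.01): [(0, 18.4322) (0.3781, 18.4281) (4.6911, 22.7411) (4.49, 27) (0, 27)]  |A|=30.4815
8. canonical 5-gon: [(0, 18.4322) (0.3781, 18.4281) (4.6911, 22.7411) (4.49, 27) (0, 27)]
9. shoelace: 30.4815

Area of P2's cell: 30.4815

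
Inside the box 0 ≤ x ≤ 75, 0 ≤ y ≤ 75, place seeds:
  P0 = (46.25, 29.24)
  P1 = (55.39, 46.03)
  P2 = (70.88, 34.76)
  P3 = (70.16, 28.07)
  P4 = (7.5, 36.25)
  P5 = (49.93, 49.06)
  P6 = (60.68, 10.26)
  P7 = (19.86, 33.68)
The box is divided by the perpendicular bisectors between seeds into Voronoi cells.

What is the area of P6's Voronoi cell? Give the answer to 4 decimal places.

1. box [0,75]×[0,75]: [(0, 0) (75, 0) (75, 75) (0, 75)]
2. ⊥bis P6·P0 via (53.465,19.75): [(27.4875, 0) (75, 0) (75, 36.1225)]  |A|=858.1347
3. ⊥bis P6·P1 via (58.035,28.145): [(66.0701, 29.3333) (27.4875, 0) (75, 0) (75, 30.6539)]  |A|=833.7178
4. ⊥bis P6·P2 via (65.78,22.51): [(60.1683, 24.8463) (27.4875, 0) (75, 0) (75, 18.6715)]  |A|=728.7202
5. ⊥bis P6·P3 via (65.42,19.165): [(57.9356, 23.1489) (27.4875, 0) (75, 0) (75, 14.0657)]  |A|=669.9414
6. ⊥bis P6·P4 via (34.09,23.255): [(57.9356, 23.1489) (27.4875, 0) (75, 0) (75, 14.0657)]  |A|=669.9414
7. ⊥bis P6·P5 via (55.305,29.66): [(57.9356, 23.1489) (27.4875, 0) (75, 0) (75, 14.0657)]  |A|=669.9414
8. ⊥bis P6·P7 via (40.27,21.97): [(57.9356, 23.1489) (27.8023, 0.2393) (27.665, 0) (75, 0) (75, 14.0657)]  |A|=669.9202
9. canonical 5-gon: [(57.9356, 23.1489) (27.8023, 0.2393) (27.665, 0) (75, 0) (75, 14.0657)]
10. shoelace: 669.9202

Area of P6's cell: 669.9202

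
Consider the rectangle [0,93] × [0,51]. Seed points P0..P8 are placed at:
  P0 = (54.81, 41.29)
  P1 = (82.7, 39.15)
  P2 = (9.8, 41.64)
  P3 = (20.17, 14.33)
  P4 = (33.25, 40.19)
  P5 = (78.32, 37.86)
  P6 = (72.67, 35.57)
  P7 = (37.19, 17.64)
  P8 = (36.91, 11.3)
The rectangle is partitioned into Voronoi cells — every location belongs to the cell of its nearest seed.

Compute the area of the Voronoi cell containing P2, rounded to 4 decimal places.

Area of P2's cell: 529.5992

1. box [0,93]×[0,51]: [(0, 0) (93, 0) (93, 51) (0, 51)]
2. ⊥bis P2·P0 via (32.305,41.465): [(0, 0) (31.9826, 0) (32.3791, 51) (0, 51)]  |A|=1641.2236
3. ⊥bis P2·P1 via (46.25,40.395): [(0, 0) (31.9826, 0) (32.3791, 51) (0, 51)]  |A|=1641.2236
4. ⊥bis P2·P3 via (14.985,27.985): [(0, 22.295) (32.2512, 34.5412) (32.3791, 51) (0, 51)]  |A|=729.3459
5. ⊥bis P2·P4 via (21.525,40.915): [(0, 22.295) (20.8635, 30.2172) (22.1486, 51) (0, 51)]  |A|=529.5992
6. ⊥bis P2·P5 via (44.06,39.75): [(0, 22.295) (20.8635, 30.2172) (22.1486, 51) (0, 51)]  |A|=529.5992
7. ⊥bis P2·P6 via (41.235,38.605): [(0, 22.295) (20.8635, 30.2172) (22.1486, 51) (0, 51)]  |A|=529.5992
8. ⊥bis P2·P7 via (23.495,29.64): [(0, 22.295) (20.8635, 30.2172) (22.1486, 51) (0, 51)]  |A|=529.5992
9. ⊥bis P2·P8 via (23.355,26.47): [(0, 22.295) (20.8635, 30.2172) (22.1486, 51) (0, 51)]  |A|=529.5992
10. canonical 4-gon: [(0, 22.295) (20.8635, 30.2172) (22.1486, 51) (0, 51)]
11. shoelace: 529.5992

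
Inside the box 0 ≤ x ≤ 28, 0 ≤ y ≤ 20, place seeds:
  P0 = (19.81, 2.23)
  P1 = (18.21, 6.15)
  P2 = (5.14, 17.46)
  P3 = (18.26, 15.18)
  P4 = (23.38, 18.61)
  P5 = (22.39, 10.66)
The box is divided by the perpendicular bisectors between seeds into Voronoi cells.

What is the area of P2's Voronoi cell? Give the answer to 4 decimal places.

Area of P2's cell: 172.3970

1. box [0,28]×[0,20]: [(0, 0) (28, 0) (28, 20) (0, 20)]
2. ⊥bis P2·P0 via (12.475,9.845): [(0, 0) (2.2542, 0) (23.0176, 20) (0, 20)]  |A|=252.7183
3. ⊥bis P2·P1 via (11.675,11.805): [(0, 0) (1.4597, 0) (18.7665, 20) (0, 20)]  |A|=202.2612
4. ⊥bis P2·P3 via (11.7,16.32): [(0, 0) (1.4597, 0) (10.7245, 10.7066) (12.3395, 20) (0, 20)]  |A|=172.397
5. ⊥bis P2·P4 via (14.26,18.035): [(0, 0) (1.4597, 0) (10.7245, 10.7066) (12.3395, 20) (0, 20)]  |A|=172.397
6. ⊥bis P2·P5 via (13.765,14.06): [(0, 0) (1.4597, 0) (10.7245, 10.7066) (12.3395, 20) (0, 20)]  |A|=172.397
7. canonical 5-gon: [(0, 0) (1.4597, 0) (10.7245, 10.7066) (12.3395, 20) (0, 20)]
8. shoelace: 172.397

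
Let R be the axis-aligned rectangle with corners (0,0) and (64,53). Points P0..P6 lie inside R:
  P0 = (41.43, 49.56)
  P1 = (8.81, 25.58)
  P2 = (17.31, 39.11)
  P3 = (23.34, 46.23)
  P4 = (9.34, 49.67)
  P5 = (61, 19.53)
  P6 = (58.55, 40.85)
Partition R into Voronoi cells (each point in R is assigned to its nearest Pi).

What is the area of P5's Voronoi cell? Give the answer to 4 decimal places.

1. box [0,64]×[0,53]: [(0, 0) (64, 0) (64, 53) (0, 53)]
2. ⊥bis P5·P0 via (51.215,34.545): [(0, 1.1691) (0, 0) (64, 0) (64, 42.8767)]  |A|=1409.468
3. ⊥bis P5·P1 via (34.905,22.555): [(35.0757, 24.0273) (32.2904, 0) (64, 0) (64, 42.8767)]  |A|=1001.039
4. ⊥bis P5·P2 via (39.155,29.32): [(37.4874, 25.599) (34.4799, 18.8883) (32.2904, 0) (64, 0) (64, 42.8767)]  |A|=995.3102
5. ⊥bis P5·P3 via (42.17,32.88): [(37.4874, 25.599) (34.4799, 18.8883) (32.2904, 0) (64, 0) (64, 42.8767)]  |A|=995.3102
6. ⊥bis P5·P4 via (35.17,34.6): [(37.4874, 25.599) (34.4799, 18.8883) (32.2904, 0) (64, 0) (64, 42.8767)]  |A|=995.3102
7. ⊥bis P5·P6 via (59.775,30.19): [(41.269, 28.0634) (37.4874, 25.599) (34.4799, 18.8883) (32.2904, 0) (64, 0) (64, 30.6755)]  |A|=856.637
8. canonical 6-gon: [(41.269, 28.0634) (37.4874, 25.599) (34.4799, 18.8883) (32.2904, 0) (64, 0) (64, 30.6755)]
9. shoelace: 856.637

Area of P5's cell: 856.6370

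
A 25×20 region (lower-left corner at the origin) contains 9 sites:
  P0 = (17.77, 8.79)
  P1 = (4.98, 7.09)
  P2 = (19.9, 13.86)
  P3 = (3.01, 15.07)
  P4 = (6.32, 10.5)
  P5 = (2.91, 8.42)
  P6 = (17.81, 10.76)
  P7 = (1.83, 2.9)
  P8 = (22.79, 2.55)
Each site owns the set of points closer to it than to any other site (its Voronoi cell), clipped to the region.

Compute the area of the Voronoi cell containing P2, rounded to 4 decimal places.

Area of P2's cell: 96.7507

1. box [0,25]×[0,20]: [(0, 0) (25, 0) (25, 20) (0, 20)]
2. ⊥bis P2·P0 via (18.835,11.325): [(0, 19.2379) (25, 8.735) (25, 20) (0, 20)]  |A|=150.3388
3. ⊥bis P2·P1 via (12.44,10.475): [(10.4573, 14.8446) (25, 8.735) (25, 20) (8.118, 20)]  |A|=125.4286
4. ⊥bis P2·P3 via (11.455,14.465): [(11.4523, 14.4266) (25, 8.735) (25, 20) (11.8515, 20)]  |A|=112.9486
5. ⊥bis P2·P4 via (13.11,12.18): [(11.6997, 17.8801) (12.682, 13.91) (25, 8.735) (25, 20) (11.8515, 20)]  |A|=110.7613
6. ⊥bis P2·P5 via (11.405,11.14): [(11.6997, 17.8801) (12.682, 13.91) (25, 8.735) (25, 20) (11.8515, 20)]  |A|=110.7613
7. ⊥bis P2·P6 via (18.855,12.31): [(11.6997, 17.8801) (11.9212, 16.9847) (22.7649, 9.674) (25, 8.735) (25, 20) (11.8515, 20)]  |A|=96.8715
8. ⊥bis P2·P7 via (10.865,8.38): [(11.6997, 17.8801) (11.9212, 16.9847) (22.7649, 9.674) (25, 8.735) (25, 20) (11.8515, 20)]  |A|=96.8715
9. ⊥bis P2·P8 via (21.345,8.205): [(11.6997, 17.8801) (11.9212, 16.9847) (22.7649, 9.674) (24.4021, 8.9862) (25, 9.1389) (25, 20) (11.8515, 20)]  |A|=96.7507
10. canonical 7-gon: [(11.6997, 17.8801) (11.9212, 16.9847) (22.7649, 9.674) (24.4021, 8.9862) (25, 9.1389) (25, 20) (11.8515, 20)]
11. shoelace: 96.7507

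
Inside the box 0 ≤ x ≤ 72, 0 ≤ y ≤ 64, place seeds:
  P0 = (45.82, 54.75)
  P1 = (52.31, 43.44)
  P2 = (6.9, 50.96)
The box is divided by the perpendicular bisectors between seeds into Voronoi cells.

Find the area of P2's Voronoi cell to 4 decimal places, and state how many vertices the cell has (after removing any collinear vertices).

Area of P2's cell: 1637.4435 (5 vertices)

1. box [0,72]×[0,64]: [(0, 0) (72, 0) (72, 64) (0, 64)]
2. ⊥bis P2·P0 via (26.36,52.855): [(0, 0) (31.507, 0) (25.2747, 64) (0, 64)]  |A|=1817.014
3. ⊥bis P2·P1 via (29.605,47.2): [(0, 0) (21.7886, 0) (27.9084, 36.9547) (25.2747, 64) (0, 64)]  |A|=1637.4435
4. canonical 5-gon: [(0, 0) (21.7886, 0) (27.9084, 36.9547) (25.2747, 64) (0, 64)]
5. shoelace: 1637.4435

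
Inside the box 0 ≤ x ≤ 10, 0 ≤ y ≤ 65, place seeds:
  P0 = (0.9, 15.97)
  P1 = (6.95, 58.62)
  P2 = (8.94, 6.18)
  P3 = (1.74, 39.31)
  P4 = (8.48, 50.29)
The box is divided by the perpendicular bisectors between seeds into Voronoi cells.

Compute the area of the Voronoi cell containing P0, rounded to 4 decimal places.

1. box [0,10]×[0,65]: [(0, 0) (10, 0) (10, 65) (0, 65)]
2. ⊥bis P0·P1 via (3.925,37.295): [(0, 37.8518) (0, 0) (10, 0) (10, 36.4332)]  |A|=371.4251
3. ⊥bis P0·P2 via (4.92,11.075): [(0, 37.8518) (0, 7.0345) (10, 15.2469) (10, 36.4332)]  |A|=260.0181
4. ⊥bis P0·P3 via (1.32,27.64): [(0, 27.6875) (0, 7.0345) (10, 15.2469) (10, 27.3276)]  |A|=163.6686
5. ⊥bis P0·P4 via (4.69,33.13): [(0, 27.6875) (0, 7.0345) (10, 15.2469) (10, 27.3276)]  |A|=163.6686
6. canonical 4-gon: [(0, 27.6875) (0, 7.0345) (10, 15.2469) (10, 27.3276)]
7. shoelace: 163.6686

Area of P0's cell: 163.6686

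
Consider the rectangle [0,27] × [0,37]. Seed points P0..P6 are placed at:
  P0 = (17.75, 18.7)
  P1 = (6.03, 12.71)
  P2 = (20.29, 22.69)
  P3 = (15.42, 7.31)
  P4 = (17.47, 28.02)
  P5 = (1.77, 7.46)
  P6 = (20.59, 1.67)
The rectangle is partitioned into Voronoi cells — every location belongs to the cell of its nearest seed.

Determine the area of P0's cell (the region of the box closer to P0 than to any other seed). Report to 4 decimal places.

Area of P0's cell: 130.5276

1. box [0,27]×[0,37]: [(0, 0) (27, 0) (27, 37) (0, 37)]
2. ⊥bis P0·P1 via (11.89,15.705): [(19.9167, 0) (27, 0) (27, 37) (1.0063, 37)]  |A|=611.9246
3. ⊥bis P0·P2 via (19.02,20.695): [(4.6712, 29.8294) (19.9167, 0) (27, 0) (27, 15.615)]  |A|=279.9776
4. ⊥bis P0·P3 via (16.585,13.005): [(4.6712, 29.8294) (12.8829, 13.7623) (27, 10.8745) (27, 15.615)]  |A|=154.4783
5. ⊥bis P0·P4 via (17.61,23.36): [(14.9588, 23.2803) (8.1233, 23.075) (12.8829, 13.7623) (27, 10.8745) (27, 15.615)]  |A|=131.0391
6. ⊥bis P0·P5 via (9.76,13.08): [(14.9588, 23.2803) (8.1233, 23.075) (12.8829, 13.7623) (27, 10.8745) (27, 15.615)]  |A|=131.0391
7. ⊥bis P0·P6 via (19.17,10.185): [(14.9588, 23.2803) (8.1233, 23.075) (12.8829, 13.7623) (25.3402, 11.214) (27, 11.4908) (27, 15.615)]  |A|=130.5276
8. canonical 6-gon: [(14.9588, 23.2803) (8.1233, 23.075) (12.8829, 13.7623) (25.3402, 11.214) (27, 11.4908) (27, 15.615)]
9. shoelace: 130.5276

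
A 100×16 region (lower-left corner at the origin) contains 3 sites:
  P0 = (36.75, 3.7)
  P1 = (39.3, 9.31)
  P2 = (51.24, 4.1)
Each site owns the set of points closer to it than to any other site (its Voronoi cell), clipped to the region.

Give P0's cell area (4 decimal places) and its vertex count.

Area of P0's cell: 540.1739 (5 vertices)

1. box [0,100]×[0,16]: [(0, 0) (100, 0) (100, 16) (0, 16)]
2. ⊥bis P0·P1 via (38.025,6.505): [(0, 0) (52.336, 0) (17.136, 16) (0, 16)]  |A|=555.776
3. ⊥bis P0·P2 via (43.995,3.9): [(0, 0) (44.1027, 0) (43.998, 3.79) (17.136, 16) (0, 16)]  |A|=540.1739
4. canonical 5-gon: [(0, 0) (44.1027, 0) (43.998, 3.79) (17.136, 16) (0, 16)]
5. shoelace: 540.1739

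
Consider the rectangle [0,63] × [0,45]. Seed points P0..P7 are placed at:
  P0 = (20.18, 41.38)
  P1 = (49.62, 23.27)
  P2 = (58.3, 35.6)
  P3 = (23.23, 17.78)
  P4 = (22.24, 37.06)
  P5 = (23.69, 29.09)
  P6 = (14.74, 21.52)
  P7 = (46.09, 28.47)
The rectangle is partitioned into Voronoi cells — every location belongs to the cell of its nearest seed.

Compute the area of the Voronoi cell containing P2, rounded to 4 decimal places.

Area of P2's cell: 244.0129

1. box [0,63]×[0,45]: [(0, 0) (63, 0) (63, 45) (0, 45)]
2. ⊥bis P2·P0 via (39.24,38.49): [(33.4039, 0) (63, 0) (63, 45) (40.2271, 45)]  |A|=1178.3028
3. ⊥bis P2·P1 via (53.96,29.435): [(39.4191, 39.6714) (63, 23.0711) (63, 45) (40.2271, 45)]  |A|=319.2255
4. ⊥bis P2·P3 via (40.765,26.69): [(39.4191, 39.6714) (63, 23.0711) (63, 45) (40.2271, 45)]  |A|=319.2255
5. ⊥bis P2·P4 via (40.27,36.33): [(40.378, 38.9964) (63, 23.0711) (63, 45) (40.621, 45)]  |A|=315.2157
6. ⊥bis P2·P5 via (40.995,32.345): [(40.378, 38.9964) (63, 23.0711) (63, 45) (40.621, 45)]  |A|=315.2157
7. ⊥bis P2·P6 via (36.52,28.56): [(40.378, 38.9964) (63, 23.0711) (63, 45) (40.621, 45)]  |A|=315.2157
8. ⊥bis P2·P7 via (52.195,32.035): [(53.541, 29.7299) (63, 23.0711) (63, 45) (44.6241, 45)]  |A|=244.0129
9. canonical 4-gon: [(53.541, 29.7299) (63, 23.0711) (63, 45) (44.6241, 45)]
10. shoelace: 244.0129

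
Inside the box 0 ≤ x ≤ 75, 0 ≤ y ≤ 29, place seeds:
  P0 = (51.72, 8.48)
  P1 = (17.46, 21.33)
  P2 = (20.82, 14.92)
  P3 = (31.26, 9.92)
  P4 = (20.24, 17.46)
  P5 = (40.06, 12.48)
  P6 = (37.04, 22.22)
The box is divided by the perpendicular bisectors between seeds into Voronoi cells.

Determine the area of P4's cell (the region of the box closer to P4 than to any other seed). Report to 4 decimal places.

Area of P4's cell: 67.0123

1. box [0,75]×[0,29]: [(0, 0) (75, 0) (75, 29) (0, 29)]
2. ⊥bis P4·P0 via (35.98,12.97): [(0, 0) (32.2802, 0) (40.5527, 29) (0, 29)]  |A|=1056.077
3. ⊥bis P4·P1 via (18.85,19.395): [(0, 5.8542) (0, 0) (32.2802, 0) (40.5527, 29) (32.221, 29)]  |A|=683.1863
4. ⊥bis P4·P2 via (20.53,16.19): [(11.5263, 14.134) (38.039, 20.1881) (40.5527, 29) (32.221, 29)]  |A|=171.1342
5. ⊥bis P4·P3 via (25.75,13.69): [(11.5263, 14.134) (28.7438, 18.0656) (36.2253, 29) (32.221, 29)]  |A|=109.1886
6. ⊥bis P4·P5 via (30.15,14.97): [(11.5263, 14.134) (28.7438, 18.0656) (32.1953, 23.11) (33.6752, 29) (32.221, 29)]  |A|=101.6787
7. ⊥bis P4·P6 via (28.64,19.84): [(27.0892, 25.3136) (11.5263, 14.134) (28.7438, 18.0656) (29.0259, 18.4779)]  |A|=67.0123
8. canonical 4-gon: [(27.0892, 25.3136) (11.5263, 14.134) (28.7438, 18.0656) (29.0259, 18.4779)]
9. shoelace: 67.0123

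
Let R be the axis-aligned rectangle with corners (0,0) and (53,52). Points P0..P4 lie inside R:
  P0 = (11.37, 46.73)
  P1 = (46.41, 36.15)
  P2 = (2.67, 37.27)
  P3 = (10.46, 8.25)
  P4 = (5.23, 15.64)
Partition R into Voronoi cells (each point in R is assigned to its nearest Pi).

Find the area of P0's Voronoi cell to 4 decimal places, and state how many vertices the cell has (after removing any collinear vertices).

Area of P0's cell: 454.8386 (5 vertices)

1. box [0,53]×[0,52]: [(0, 0) (53, 0) (53, 52) (0, 52)]
2. ⊥bis P0·P1 via (28.89,41.44): [(0, 0) (16.3776, 0) (32.0785, 52) (0, 52)]  |A|=1259.8579
3. ⊥bis P0·P2 via (7.02,42): [(0, 48.456) (24.2693, 26.1365) (32.0785, 52) (0, 52)]  |A|=457.8356
4. ⊥bis P0·P3 via (10.915,27.49): [(0, 48.456) (23.1112, 27.2016) (24.5804, 27.1668) (32.0785, 52) (0, 52)]  |A|=457.0733
5. ⊥bis P0·P4 via (8.3,31.185): [(0, 48.456) (21.6456, 28.5494) (24.8091, 27.9246) (32.0785, 52) (0, 52)]  |A|=454.8386
6. canonical 5-gon: [(0, 48.456) (21.6456, 28.5494) (24.8091, 27.9246) (32.0785, 52) (0, 52)]
7. shoelace: 454.8386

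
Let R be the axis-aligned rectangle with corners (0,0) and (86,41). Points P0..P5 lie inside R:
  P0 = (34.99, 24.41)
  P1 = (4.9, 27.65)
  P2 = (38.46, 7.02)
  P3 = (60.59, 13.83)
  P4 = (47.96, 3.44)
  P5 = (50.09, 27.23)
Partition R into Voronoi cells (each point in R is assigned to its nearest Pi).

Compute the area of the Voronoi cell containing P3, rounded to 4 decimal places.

Area of P3's cell: 1011.0315

1. box [0,86]×[0,41]: [(0, 0) (86, 0) (86, 41) (0, 41)]
2. ⊥bis P3·P0 via (47.79,19.12): [(39.8881, 0) (86, 0) (86, 41) (56.8326, 41)]  |A|=1543.2265
3. ⊥bis P3·P1 via (32.745,20.74): [(39.8881, 0) (86, 0) (86, 41) (56.8326, 41)]  |A|=1543.2265
4. ⊥bis P3·P2 via (49.525,10.425): [(47.2508, 17.8153) (52.7331, 0) (86, 0) (86, 41) (56.8326, 41)]  |A|=1428.8077
5. ⊥bis P3·P4 via (54.275,8.635): [(47.2508, 17.8153) (47.5663, 16.79) (61.3785, 0) (86, 0) (86, 41) (56.8326, 41)]  |A|=1356.2288
6. ⊥bis P3·P5 via (55.34,20.53): [(48.7425, 15.3603) (61.3785, 0) (86, 0) (86, 41) (81.4636, 41)]  |A|=1011.0315
7. canonical 5-gon: [(48.7425, 15.3603) (61.3785, 0) (86, 0) (86, 41) (81.4636, 41)]
8. shoelace: 1011.0315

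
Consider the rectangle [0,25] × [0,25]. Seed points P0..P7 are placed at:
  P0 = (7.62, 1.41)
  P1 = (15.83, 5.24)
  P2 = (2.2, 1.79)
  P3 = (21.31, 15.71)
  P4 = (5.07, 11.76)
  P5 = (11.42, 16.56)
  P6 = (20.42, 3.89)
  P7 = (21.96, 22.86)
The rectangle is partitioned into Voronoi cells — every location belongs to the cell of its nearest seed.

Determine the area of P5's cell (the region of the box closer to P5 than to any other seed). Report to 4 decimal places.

1. box [0,25]×[0,25]: [(0, 0) (25, 0) (25, 25) (0, 25)]
2. ⊥bis P5·P0 via (9.52,8.985): [(0, 11.3729) (25, 5.1022) (25, 25) (0, 25)]  |A|=419.0615
3. ⊥bis P5·P1 via (13.625,10.9): [(0, 11.3729) (9.0269, 9.1087) (25, 15.3314) (25, 25) (0, 25)]  |A|=337.3654
4. ⊥bis P5·P2 via (6.81,9.175): [(0, 13.4261) (5.4985, 9.9937) (9.0269, 9.1087) (25, 15.3314) (25, 25) (0, 25)]  |A|=331.7206
5. ⊥bis P5·P3 via (16.365,16.135): [(0, 13.4261) (5.4985, 9.9937) (9.0269, 9.1087) (15.9944, 11.8231) (17.1269, 25) (0, 25)]  |A|=236.3134
6. ⊥bis P5·P4 via (8.245,14.16): [(11.3726, 10.0225) (15.9944, 11.8231) (17.1269, 25) (0.051, 25)]  |A|=157.3086
7. ⊥bis P5·P6 via (15.92,10.225): [(11.3726, 10.0225) (15.9944, 11.8231) (17.1269, 25) (0.051, 25)]  |A|=157.3086
8. ⊥bis P5·P7 via (16.69,19.71): [(11.3726, 10.0225) (15.9944, 11.8231) (16.6745, 19.736) (13.528, 25) (0.051, 25)]  |A|=147.8364
9. canonical 5-gon: [(11.3726, 10.0225) (15.9944, 11.8231) (16.6745, 19.736) (13.528, 25) (0.051, 25)]
10. shoelace: 147.8364

Area of P5's cell: 147.8364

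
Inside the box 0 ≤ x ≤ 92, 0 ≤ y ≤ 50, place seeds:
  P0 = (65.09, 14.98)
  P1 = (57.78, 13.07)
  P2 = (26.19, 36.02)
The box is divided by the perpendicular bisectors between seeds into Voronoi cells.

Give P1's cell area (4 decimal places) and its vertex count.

Area of P1's cell: 848.6721 (3 vertices)

1. box [0,92]×[0,50]: [(0, 0) (92, 0) (92, 50) (0, 50)]
2. ⊥bis P1·P0 via (61.435,14.025): [(0, 0) (65.0995, 0) (52.0352, 50) (0, 50)]  |A|=2928.3694
3. ⊥bis P1·P2 via (41.985,24.545): [(24.1532, 0) (65.0995, 0) (54.2685, 41.4529)]  |A|=848.6721
4. canonical 3-gon: [(24.1532, 0) (65.0995, 0) (54.2685, 41.4529)]
5. shoelace: 848.6721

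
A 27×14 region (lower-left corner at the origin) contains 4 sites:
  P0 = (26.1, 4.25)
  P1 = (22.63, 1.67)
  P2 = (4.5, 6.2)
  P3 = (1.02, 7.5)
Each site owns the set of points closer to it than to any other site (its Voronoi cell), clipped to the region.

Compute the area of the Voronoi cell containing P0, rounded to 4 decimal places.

Area of P0's cell: 78.9433

1. box [0,27]×[0,14]: [(0, 0) (27, 0) (27, 14) (0, 14)]
2. ⊥bis P0·P1 via (24.365,2.96): [(26.5658, 0) (27, 0) (27, 14) (16.1566, 14)]  |A|=78.9433
3. ⊥bis P0·P2 via (15.3,5.225): [(26.5658, 0) (27, 0) (27, 14) (16.1566, 14)]  |A|=78.9433
4. ⊥bis P0·P3 via (13.56,5.875): [(26.5658, 0) (27, 0) (27, 14) (16.1566, 14)]  |A|=78.9433
5. canonical 4-gon: [(26.5658, 0) (27, 0) (27, 14) (16.1566, 14)]
6. shoelace: 78.9433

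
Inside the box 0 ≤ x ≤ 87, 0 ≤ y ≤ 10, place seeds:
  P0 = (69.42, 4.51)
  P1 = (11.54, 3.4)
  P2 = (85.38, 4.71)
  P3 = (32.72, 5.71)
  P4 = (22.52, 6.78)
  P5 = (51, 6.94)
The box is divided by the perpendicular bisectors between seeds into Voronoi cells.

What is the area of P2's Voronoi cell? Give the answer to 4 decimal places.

1. box [0,87]×[0,10]: [(0, 0) (87, 0) (87, 10) (0, 10)]
2. ⊥bis P2·P0 via (77.4,4.61): [(77.4578, 0) (87, 0) (87, 10) (77.3325, 10)]  |A|=96.0489
3. ⊥bis P2·P1 via (48.46,4.055): [(77.4578, 0) (87, 0) (87, 10) (77.3325, 10)]  |A|=96.0489
4. ⊥bis P2·P3 via (59.05,5.21): [(77.4578, 0) (87, 0) (87, 10) (77.3325, 10)]  |A|=96.0489
5. ⊥bis P2·P4 via (53.95,5.745): [(77.4578, 0) (87, 0) (87, 10) (77.3325, 10)]  |A|=96.0489
6. ⊥bis P2·P5 via (68.19,5.825): [(77.4578, 0) (87, 0) (87, 10) (77.3325, 10)]  |A|=96.0489
7. canonical 4-gon: [(77.4578, 0) (87, 0) (87, 10) (77.3325, 10)]
8. shoelace: 96.0489

Area of P2's cell: 96.0489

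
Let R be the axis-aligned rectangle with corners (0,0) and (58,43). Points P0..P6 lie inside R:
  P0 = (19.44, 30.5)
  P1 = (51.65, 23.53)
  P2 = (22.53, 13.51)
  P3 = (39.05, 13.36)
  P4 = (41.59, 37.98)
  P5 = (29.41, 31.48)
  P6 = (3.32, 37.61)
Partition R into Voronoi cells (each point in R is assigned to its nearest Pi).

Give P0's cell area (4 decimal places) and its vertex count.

1. box [0,58]×[0,43]: [(0, 0) (58, 0) (58, 43) (0, 43)]
2. ⊥bis P0·P1 via (35.545,27.015): [(0, 0) (29.6992, 0) (39.004, 43) (0, 43)]  |A|=1477.1186
3. ⊥bis P0·P2 via (20.985,22.005): [(0, 18.1884) (35.013, 24.5563) (39.004, 43) (0, 43)]  |A|=794.0529
4. ⊥bis P0·P3 via (29.245,21.93): [(0, 18.1884) (30.8842, 23.8054) (36.1555, 29.8364) (39.004, 43) (0, 43)]  |A|=783.5817
5. ⊥bis P0·P4 via (30.515,34.24): [(0, 18.1884) (30.8842, 23.8054) (33.1596, 26.4087) (27.5568, 43) (0, 43)]  |A|=673.7826
6. ⊥bis P0·P5 via (24.425,30.99): [(0, 18.1884) (25.2323, 22.7775) (23.2445, 43) (0, 43)]  |A|=548.0572
7. ⊥bis P0·P6 via (11.38,34.055): [(4.7639, 19.0548) (25.2323, 22.7775) (23.2445, 43) (15.3253, 43)]  |A|=305.4731
8. canonical 4-gon: [(4.7639, 19.0548) (25.2323, 22.7775) (23.2445, 43) (15.3253, 43)]
9. shoelace: 305.4731

Area of P0's cell: 305.4731 (4 vertices)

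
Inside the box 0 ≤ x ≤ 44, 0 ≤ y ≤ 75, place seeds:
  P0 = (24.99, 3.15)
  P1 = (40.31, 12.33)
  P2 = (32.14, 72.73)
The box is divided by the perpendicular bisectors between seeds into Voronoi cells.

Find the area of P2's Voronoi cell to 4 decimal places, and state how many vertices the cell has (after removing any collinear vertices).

Area of P2's cell: 1491.2187 (5 vertices)

1. box [0,44]×[0,75]: [(0, 0) (44, 0) (44, 75) (0, 75)]
2. ⊥bis P2·P0 via (28.565,37.94): [(0, 40.8753) (44, 36.3539) (44, 75) (0, 75)]  |A|=1600.9569
3. ⊥bis P2·P1 via (36.225,42.53): [(0, 40.8753) (13.6343, 39.4743) (44, 43.5817) (44, 75) (0, 75)]  |A|=1491.2187
4. canonical 5-gon: [(0, 40.8753) (13.6343, 39.4743) (44, 43.5817) (44, 75) (0, 75)]
5. shoelace: 1491.2187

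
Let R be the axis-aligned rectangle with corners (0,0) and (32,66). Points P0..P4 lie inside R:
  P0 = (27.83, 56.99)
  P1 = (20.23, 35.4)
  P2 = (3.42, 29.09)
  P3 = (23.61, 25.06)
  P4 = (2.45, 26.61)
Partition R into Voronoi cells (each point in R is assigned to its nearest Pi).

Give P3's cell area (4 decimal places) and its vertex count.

Area of P3's cell: 600.7504 (5 vertices)

1. box [0,32]×[0,66]: [(0, 0) (32, 0) (32, 66) (0, 66)]
2. ⊥bis P3·P0 via (25.72,41.025): [(0, 44.4243) (0, 0) (32, 0) (32, 40.195)]  |A|=1353.9083
3. ⊥bis P3·P1 via (21.92,30.23): [(0, 23.0647) (0, 0) (32, 0) (32, 33.525)]  |A|=905.4347
4. ⊥bis P3·P2 via (13.515,27.075): [(13.602, 27.511) (8.1107, 0) (32, 0) (32, 33.525)]  |A|=637.0047
5. ⊥bis P3·P4 via (13.03,25.835): [(13.602, 27.511) (12.8923, 23.9554) (11.1375, 0) (32, 0) (32, 33.525)]  |A|=600.7504
6. canonical 5-gon: [(13.602, 27.511) (12.8923, 23.9554) (11.1375, 0) (32, 0) (32, 33.525)]
7. shoelace: 600.7504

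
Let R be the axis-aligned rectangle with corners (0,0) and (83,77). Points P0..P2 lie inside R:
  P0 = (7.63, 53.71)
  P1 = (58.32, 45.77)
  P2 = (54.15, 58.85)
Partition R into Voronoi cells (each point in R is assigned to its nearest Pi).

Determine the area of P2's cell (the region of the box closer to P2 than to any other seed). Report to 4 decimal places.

Area of P2's cell: 1290.7694

1. box [0,83]×[0,77]: [(0, 0) (83, 0) (83, 77) (0, 77)]
2. ⊥bis P2·P0 via (30.89,56.28): [(37.1084, 0) (83, 0) (83, 77) (28.6006, 77)]  |A|=3861.2024
3. ⊥bis P2·P1 via (56.235,52.31): [(32.1761, 44.6399) (83, 60.8429) (83, 77) (28.6006, 77)]  |A|=1290.7694
4. canonical 4-gon: [(32.1761, 44.6399) (83, 60.8429) (83, 77) (28.6006, 77)]
5. shoelace: 1290.7694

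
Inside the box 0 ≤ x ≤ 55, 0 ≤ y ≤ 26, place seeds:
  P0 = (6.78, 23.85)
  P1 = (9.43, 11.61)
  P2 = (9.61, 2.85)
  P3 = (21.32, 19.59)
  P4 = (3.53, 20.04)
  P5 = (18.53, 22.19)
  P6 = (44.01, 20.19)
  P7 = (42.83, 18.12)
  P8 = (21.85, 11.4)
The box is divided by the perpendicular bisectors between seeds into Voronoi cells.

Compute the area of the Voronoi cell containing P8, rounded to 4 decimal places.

1. box [0,55]×[0,26]: [(0, 0) (55, 0) (55, 26) (0, 26)]
2. ⊥bis P8·P0 via (14.315,17.625): [(0, 0.2975) (0, 0) (55, 0) (55, 26) (21.234, 26)]  |A|=1157.1173
3. ⊥bis P8·P1 via (15.64,11.505): [(15.7733, 19.3902) (15.4455, 0) (55, 0) (55, 26) (21.234, 26)]  |A|=1005.0253
4. ⊥bis P8·P2 via (15.73,7.125): [(15.7733, 19.3902) (15.5698, 7.3543) (20.707, 0) (55, 0) (55, 26) (21.234, 26)]  |A|=985.6778
5. ⊥bis P8·P3 via (21.585,15.495): [(15.701, 15.1142) (15.5698, 7.3543) (20.707, 0) (55, 0) (55, 17.6574)]  |A|=626.5292
6. ⊥bis P8·P4 via (12.69,15.72): [(15.701, 15.1142) (15.5698, 7.3543) (20.707, 0) (55, 0) (55, 17.6574)]  |A|=626.5292
7. ⊥bis P8·P5 via (20.19,16.795): [(15.701, 15.1142) (15.5698, 7.3543) (20.707, 0) (55, 0) (55, 17.6574)]  |A|=626.5292
8. ⊥bis P8·P6 via (32.93,15.795): [(32.7621, 16.2183) (15.701, 15.1142) (15.5698, 7.3543) (20.707, 0) (39.1953, 0)]  |A|=302.0344
9. ⊥bis P8·P7 via (32.34,14.76): [(31.891, 16.1619) (15.701, 15.1142) (15.5698, 7.3543) (20.707, 0) (37.0677, 0)]  |A|=277.5962
10. canonical 5-gon: [(31.891, 16.1619) (15.701, 15.1142) (15.5698, 7.3543) (20.707, 0) (37.0677, 0)]
11. shoelace: 277.5962

Area of P8's cell: 277.5962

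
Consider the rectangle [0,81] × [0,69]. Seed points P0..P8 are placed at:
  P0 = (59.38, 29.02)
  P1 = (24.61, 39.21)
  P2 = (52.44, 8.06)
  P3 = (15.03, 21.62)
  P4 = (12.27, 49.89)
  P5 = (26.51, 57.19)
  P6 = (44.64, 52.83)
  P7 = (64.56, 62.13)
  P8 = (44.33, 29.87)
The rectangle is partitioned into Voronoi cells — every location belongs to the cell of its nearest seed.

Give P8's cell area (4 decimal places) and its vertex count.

1. box [0,81]×[0,69]: [(0, 0) (81, 0) (81, 69) (0, 69)]
2. ⊥bis P8·P0 via (51.855,29.445): [(0, 0) (50.192, 0) (54.089, 69) (0, 69)]  |A|=3597.6944
3. ⊥bis P8·P1 via (34.47,34.54): [(18.1108, 0) (50.192, 0) (54.089, 69) (50.7913, 69)]  |A|=1220.5716
4. ⊥bis P8·P2 via (48.385,18.965): [(22.5417, 9.3552) (51.3248, 20.0582) (54.089, 69) (50.7913, 69)]  |A|=787.9019
5. ⊥bis P8·P3 via (29.68,25.745): [(29.9128, 24.9182) (33.1809, 13.3114) (51.3248, 20.0582) (54.089, 69) (50.7913, 69)]  |A|=719.6939
6. ⊥bis P8·P4 via (28.3,39.88): [(29.9128, 24.9182) (33.1809, 13.3114) (51.3248, 20.0582) (54.089, 69) (50.7913, 69)]  |A|=719.6939
7. ⊥bis P8·P5 via (35.42,43.53): [(40.2067, 46.6522) (29.9128, 24.9182) (33.1809, 13.3114) (51.3248, 20.0582) (53.3095, 55.1988)]  |A|=595.7596
8. ⊥bis P8·P6 via (44.485,41.35): [(37.7386, 41.4411) (29.9128, 24.9182) (33.1809, 13.3114) (51.3248, 20.0582) (52.5212, 41.2415)]  |A|=468.9246
9. ⊥bis P8·P7 via (54.445,46): [(37.7386, 41.4411) (29.9128, 24.9182) (33.1809, 13.3114) (51.3248, 20.0582) (52.5212, 41.2415)]  |A|=468.9246
10. canonical 5-gon: [(37.7386, 41.4411) (29.9128, 24.9182) (33.1809, 13.3114) (51.3248, 20.0582) (52.5212, 41.2415)]
11. shoelace: 468.9246

Area of P8's cell: 468.9246 (5 vertices)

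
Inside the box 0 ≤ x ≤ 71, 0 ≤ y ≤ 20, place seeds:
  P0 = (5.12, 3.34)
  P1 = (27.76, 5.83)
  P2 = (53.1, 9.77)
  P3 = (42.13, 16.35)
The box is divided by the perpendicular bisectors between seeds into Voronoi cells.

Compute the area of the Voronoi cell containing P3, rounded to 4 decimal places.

Area of P3's cell: 204.7764

1. box [0,71]×[0,20]: [(0, 0) (71, 0) (71, 20) (0, 20)]
2. ⊥bis P3·P0 via (23.625,9.845): [(27.0858, 0) (71, 0) (71, 20) (20.0552, 20)]  |A|=948.5897
3. ⊥bis P3·P1 via (34.945,11.09): [(43.0638, 0) (71, 0) (71, 20) (28.4222, 20)]  |A|=705.1406
4. ⊥bis P3·P2 via (47.615,13.06): [(41.2596, 2.4644) (51.7777, 20) (28.4222, 20)]  |A|=204.7764
5. canonical 3-gon: [(41.2596, 2.4644) (51.7777, 20) (28.4222, 20)]
6. shoelace: 204.7764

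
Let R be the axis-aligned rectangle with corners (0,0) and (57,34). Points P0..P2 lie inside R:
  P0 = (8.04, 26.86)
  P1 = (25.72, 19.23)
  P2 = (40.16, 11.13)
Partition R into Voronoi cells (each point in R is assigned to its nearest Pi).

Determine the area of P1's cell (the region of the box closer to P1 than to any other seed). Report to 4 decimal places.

Area of P1's cell: 669.4498

1. box [0,57]×[0,34]: [(0, 0) (57, 0) (57, 34) (0, 34)]
2. ⊥bis P1·P0 via (16.88,23.045): [(6.9347, 0) (57, 0) (57, 34) (21.6078, 34)]  |A|=1452.7788
3. ⊥bis P1·P2 via (32.94,15.18): [(6.9347, 0) (24.4249, 0) (43.4969, 34) (21.6078, 34)]  |A|=669.4498
4. canonical 4-gon: [(6.9347, 0) (24.4249, 0) (43.4969, 34) (21.6078, 34)]
5. shoelace: 669.4498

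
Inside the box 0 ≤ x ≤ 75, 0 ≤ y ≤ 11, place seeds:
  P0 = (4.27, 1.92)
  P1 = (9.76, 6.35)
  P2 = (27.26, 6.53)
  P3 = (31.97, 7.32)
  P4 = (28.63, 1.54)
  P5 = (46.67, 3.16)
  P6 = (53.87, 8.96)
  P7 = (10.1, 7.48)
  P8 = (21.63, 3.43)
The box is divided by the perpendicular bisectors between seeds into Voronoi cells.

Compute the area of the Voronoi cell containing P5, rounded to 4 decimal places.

Area of P5's cell: 124.6021

1. box [0,75]×[0,11]: [(0, 0) (75, 0) (75, 11) (0, 11)]
2. ⊥bis P5·P0 via (25.47,2.54): [(25.5443, 0) (75, 0) (75, 11) (25.2226, 11)]  |A|=545.7822
3. ⊥bis P5·P1 via (28.215,4.755): [(27.804, 0) (75, 0) (75, 11) (28.7547, 11)]  |A|=513.9267
4. ⊥bis P5·P2 via (36.965,4.845): [(36.1238, 0) (75, 0) (75, 11) (38.0336, 11)]  |A|=417.1341
5. ⊥bis P5·P3 via (39.32,5.24): [(37.8371, 0) (75, 0) (75, 11) (40.95, 11)]  |A|=391.6706
6. ⊥bis P5·P4 via (37.65,2.35): [(37.8553, 0.0642) (37.861, 0) (75, 0) (75, 11) (40.95, 11)]  |A|=391.6699
7. ⊥bis P5·P6 via (50.27,6.06): [(37.8553, 0.0642) (37.861, 0) (55.1517, 0) (46.2906, 11) (40.95, 11)]  |A|=124.6021
8. ⊥bis P5·P7 via (28.385,5.32): [(37.8553, 0.0642) (37.861, 0) (55.1517, 0) (46.2906, 11) (40.95, 11)]  |A|=124.6021
9. ⊥bis P5·P8 via (34.15,3.295): [(37.8553, 0.0642) (37.861, 0) (55.1517, 0) (46.2906, 11) (40.95, 11)]  |A|=124.6021
10. canonical 5-gon: [(37.8553, 0.0642) (37.861, 0) (55.1517, 0) (46.2906, 11) (40.95, 11)]
11. shoelace: 124.6021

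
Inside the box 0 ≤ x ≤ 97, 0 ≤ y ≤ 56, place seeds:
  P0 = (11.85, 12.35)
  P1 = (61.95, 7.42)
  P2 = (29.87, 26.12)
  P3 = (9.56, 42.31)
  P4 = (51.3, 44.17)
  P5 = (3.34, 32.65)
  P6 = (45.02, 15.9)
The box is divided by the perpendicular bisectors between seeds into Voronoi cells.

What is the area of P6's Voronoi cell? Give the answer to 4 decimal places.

Area of P6's cell: 606.1566

1. box [0,97]×[0,56]: [(0, 0) (97, 0) (97, 56) (0, 56)]
2. ⊥bis P6·P0 via (28.435,14.125): [(29.9467, 0) (97, 0) (97, 56) (23.9534, 56)]  |A|=3922.798
3. ⊥bis P6·P1 via (53.485,11.66): [(29.9467, 0) (47.6447, 0) (75.6943, 56) (23.9534, 56)]  |A|=1944.2887
4. ⊥bis P6·P2 via (37.445,21.01): [(29.0328, 8.5398) (29.9467, 0) (47.6447, 0) (75.6943, 56) (61.0488, 56)]  |A|=1064.0095
5. ⊥bis P6·P3 via (27.29,29.105): [(29.0328, 8.5398) (29.9467, 0) (47.6447, 0) (75.6943, 56) (61.0488, 56)]  |A|=1064.0095
6. ⊥bis P6·P4 via (48.16,30.035): [(44.1361, 30.9289) (29.0328, 8.5398) (29.9467, 0) (47.6447, 0) (61.234, 27.1307)]  |A|=606.1566
7. ⊥bis P6·P5 via (24.18,24.275): [(44.1361, 30.9289) (29.0328, 8.5398) (29.9467, 0) (47.6447, 0) (61.234, 27.1307)]  |A|=606.1566
8. canonical 5-gon: [(44.1361, 30.9289) (29.0328, 8.5398) (29.9467, 0) (47.6447, 0) (61.234, 27.1307)]
9. shoelace: 606.1566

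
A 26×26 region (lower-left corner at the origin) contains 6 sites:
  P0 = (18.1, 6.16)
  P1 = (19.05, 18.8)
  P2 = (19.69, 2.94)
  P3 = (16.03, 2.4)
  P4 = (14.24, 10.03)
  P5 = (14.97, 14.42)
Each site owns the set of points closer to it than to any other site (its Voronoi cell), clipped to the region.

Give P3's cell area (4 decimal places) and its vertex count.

1. box [0,26]×[0,26]: [(0, 0) (26, 0) (26, 26) (0, 26)]
2. ⊥bis P3·P0 via (17.065,4.28): [(0, 13.6748) (0, 0) (24.8393, 0)]  |A|=169.8366
3. ⊥bis P3·P1 via (17.54,10.6): [(0, 13.6748) (0, 0) (24.8393, 0)]  |A|=169.8366
4. ⊥bis P3·P2 via (17.86,2.67): [(17.6717, 3.946) (0, 13.6748) (0, 0) (18.2539, 0)]  |A|=156.8437
5. ⊥bis P3·P4 via (15.135,6.215): [(17.6717, 3.946) (14.0238, 5.9543) (0, 2.6643) (0, 0) (18.2539, 0)]  |A|=79.6394
6. ⊥bis P3·P5 via (15.5,8.41): [(17.6717, 3.946) (14.0238, 5.9543) (0, 2.6643) (0, 0) (18.2539, 0)]  |A|=79.6394
7. canonical 5-gon: [(17.6717, 3.946) (14.0238, 5.9543) (0, 2.6643) (0, 0) (18.2539, 0)]
8. shoelace: 79.6394

Area of P3's cell: 79.6394 (5 vertices)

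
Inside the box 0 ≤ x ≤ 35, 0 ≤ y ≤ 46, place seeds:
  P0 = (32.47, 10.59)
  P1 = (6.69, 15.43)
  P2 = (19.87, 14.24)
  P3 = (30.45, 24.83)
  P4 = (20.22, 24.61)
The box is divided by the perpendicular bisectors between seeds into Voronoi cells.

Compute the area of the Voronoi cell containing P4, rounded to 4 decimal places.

Area of P4's cell: 527.0050

1. box [0,35]×[0,46]: [(0, 0) (35, 0) (35, 46) (0, 46)]
2. ⊥bis P4·P0 via (26.345,17.6): [(0, 0) (6.202, 0) (35, 25.1623) (35, 46) (0, 46)]  |A|=1247.6875
3. ⊥bis P4·P1 via (13.455,20.02): [(0, 39.8507) (19.2833, 11.4299) (35, 25.1623) (35, 46) (0, 46)]  |A|=828.0159
4. ⊥bis P4·P2 via (20.045,19.425): [(0, 39.8507) (13.7137, 19.6387) (28.1217, 19.1524) (35, 25.1623) (35, 46) (0, 46)]  |A|=770.2338
5. ⊥bis P4·P3 via (25.335,24.72): [(0, 39.8507) (13.7137, 19.6387) (25.4528, 19.2425) (24.8774, 46) (0, 46)]  |A|=527.005
6. canonical 5-gon: [(0, 39.8507) (13.7137, 19.6387) (25.4528, 19.2425) (24.8774, 46) (0, 46)]
7. shoelace: 527.005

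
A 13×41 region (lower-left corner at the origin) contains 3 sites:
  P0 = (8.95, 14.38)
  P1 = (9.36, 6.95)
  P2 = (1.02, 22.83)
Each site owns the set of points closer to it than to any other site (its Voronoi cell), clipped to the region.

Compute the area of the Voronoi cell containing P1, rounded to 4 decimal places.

Area of P1's cell: 136.7404

1. box [0,13]×[0,41]: [(0, 0) (13, 0) (13, 41) (0, 41)]
2. ⊥bis P1·P0 via (9.155,10.665): [(0, 10.1598) (0, 0) (13, 0) (13, 10.8772)]  |A|=136.7404
3. ⊥bis P1·P2 via (5.19,14.89): [(0, 10.1598) (0, 0) (13, 0) (13, 10.8772)]  |A|=136.7404
4. canonical 4-gon: [(0, 10.1598) (0, 0) (13, 0) (13, 10.8772)]
5. shoelace: 136.7404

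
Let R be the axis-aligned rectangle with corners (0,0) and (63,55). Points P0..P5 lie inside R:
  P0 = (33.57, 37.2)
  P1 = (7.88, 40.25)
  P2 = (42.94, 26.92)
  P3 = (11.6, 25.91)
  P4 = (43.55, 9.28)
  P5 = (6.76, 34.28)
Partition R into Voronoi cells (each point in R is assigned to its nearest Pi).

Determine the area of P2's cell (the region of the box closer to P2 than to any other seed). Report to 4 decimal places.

Area of P2's cell: 719.5504

1. box [0,63]×[0,55]: [(0, 0) (63, 0) (63, 55) (0, 55)]
2. ⊥bis P2·P0 via (38.255,32.06): [(3.0814, 0) (63, 0) (63, 54.6145)]  |A|=1636.2138
3. ⊥bis P2·P1 via (25.41,33.585): [(17.7105, 13.3341) (12.6408, 0) (63, 0) (63, 54.6145)]  |A|=1572.4805
4. ⊥bis P2·P3 via (27.27,26.415): [(27.4067, 22.172) (28.1213, 0) (63, 0) (63, 54.6145)]  |A|=1358.621
5. ⊥bis P2·P4 via (43.245,18.1): [(27.4067, 22.172) (27.5555, 17.5574) (63, 18.7831) (63, 54.6145)]  |A|=719.5504
6. ⊥bis P2·P5 via (24.85,30.6): [(27.4067, 22.172) (27.5555, 17.5574) (63, 18.7831) (63, 54.6145)]  |A|=719.5504
7. canonical 4-gon: [(27.4067, 22.172) (27.5555, 17.5574) (63, 18.7831) (63, 54.6145)]
8. shoelace: 719.5504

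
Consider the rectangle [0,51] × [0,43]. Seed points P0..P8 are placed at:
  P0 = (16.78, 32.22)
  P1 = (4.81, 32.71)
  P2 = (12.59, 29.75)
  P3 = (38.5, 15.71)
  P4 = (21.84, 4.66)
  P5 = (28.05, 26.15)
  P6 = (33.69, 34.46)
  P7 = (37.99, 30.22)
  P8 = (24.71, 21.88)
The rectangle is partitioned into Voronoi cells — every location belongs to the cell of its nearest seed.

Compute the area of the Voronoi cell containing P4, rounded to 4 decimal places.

Area of P4's cell: 437.4344

1. box [0,51]×[0,43]: [(0, 0) (51, 0) (51, 43) (0, 43)]
2. ⊥bis P4·P0 via (19.31,18.44): [(0, 14.8947) (0, 0) (51, 0) (51, 24.2583)]  |A|=998.4005
3. ⊥bis P4·P1 via (13.325,18.685): [(10.152, 16.7586) (0, 10.595) (0, 0) (51, 0) (51, 24.2583)]  |A|=976.5751
4. ⊥bis P4·P2 via (17.215,17.205): [(21.8097, 18.8989) (1.1042, 11.2654) (0, 10.595) (0, 0) (51, 0) (51, 24.2583)]  |A|=954.2388
5. ⊥bis P4·P3 via (30.17,10.185): [(24.1102, 19.3213) (21.8097, 18.8989) (1.1042, 11.2654) (0, 10.595) (0, 0) (36.9254, 0)]  |A|=492.1185
6. ⊥bis P4·P5 via (24.945,15.405): [(27.1257, 14.7748) (17.8746, 17.4482) (1.1042, 11.2654) (0, 10.595) (0, 0) (36.9254, 0)]  |A|=474.2814
7. ⊥bis P4·P6 via (27.765,19.56): [(27.1257, 14.7748) (17.8746, 17.4482) (1.1042, 11.2654) (0, 10.595) (0, 0) (36.9254, 0)]  |A|=474.2814
8. ⊥bis P4·P7 via (29.915,17.44): [(27.1257, 14.7748) (17.8746, 17.4482) (1.1042, 11.2654) (0, 10.595) (0, 0) (36.9254, 0)]  |A|=474.2814
9. ⊥bis P4·P8 via (23.275,13.27): [(28.7265, 12.3614) (11.7512, 15.1906) (1.1042, 11.2654) (0, 10.595) (0, 0) (36.9254, 0)]  |A|=437.4344
10. canonical 6-gon: [(28.7265, 12.3614) (11.7512, 15.1906) (1.1042, 11.2654) (0, 10.595) (0, 0) (36.9254, 0)]
11. shoelace: 437.4344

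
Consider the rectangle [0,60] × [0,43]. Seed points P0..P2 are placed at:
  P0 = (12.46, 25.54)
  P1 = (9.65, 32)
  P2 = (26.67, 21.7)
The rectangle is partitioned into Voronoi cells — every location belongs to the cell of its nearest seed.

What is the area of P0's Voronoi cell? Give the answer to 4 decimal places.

1. box [0,60]×[0,43]: [(0, 0) (60, 0) (60, 43) (0, 43)]
2. ⊥bis P0·P1 via (11.055,28.77): [(0, 23.9612) (0, 0) (60, 0) (60, 43) (43.7688, 43)]  |A|=2163.3482
3. ⊥bis P0·P2 via (19.565,23.62): [(22.2756, 33.6508) (0, 23.9612) (0, 0) (13.1821, 0)]  |A|=488.6705
4. canonical 4-gon: [(22.2756, 33.6508) (0, 23.9612) (0, 0) (13.1821, 0)]
5. shoelace: 488.6705

Area of P0's cell: 488.6705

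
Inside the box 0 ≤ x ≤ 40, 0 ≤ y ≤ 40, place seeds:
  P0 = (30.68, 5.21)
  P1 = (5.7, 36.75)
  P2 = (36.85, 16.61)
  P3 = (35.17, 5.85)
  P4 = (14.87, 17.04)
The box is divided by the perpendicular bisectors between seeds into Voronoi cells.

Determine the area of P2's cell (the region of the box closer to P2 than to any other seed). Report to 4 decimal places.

1. box [0,40]×[0,40]: [(0, 0) (40, 0) (40, 40) (0, 40)]
2. ⊥bis P2·P0 via (33.765,10.91): [(0, 29.1846) (40, 7.5354) (40, 40) (0, 40)]  |A|=865.5998
3. ⊥bis P2·P1 via (21.275,26.68): [(16.9596, 20.0055) (40, 7.5354) (40, 40) (29.887, 40)]  |A|=475.0993
4. ⊥bis P2·P3 via (36.01,11.23): [(16.9596, 20.0055) (32.0238, 11.8524) (40, 10.607) (40, 40) (29.887, 40)]  |A|=462.8496
5. ⊥bis P2·P4 via (25.86,16.825): [(26.2019, 34.3003) (25.8283, 15.2056) (32.0238, 11.8524) (40, 10.607) (40, 40) (29.887, 40)]  |A|=377.2806
6. canonical 6-gon: [(26.2019, 34.3003) (25.8283, 15.2056) (32.0238, 11.8524) (40, 10.607) (40, 40) (29.887, 40)]
7. shoelace: 377.2806

Area of P2's cell: 377.2806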